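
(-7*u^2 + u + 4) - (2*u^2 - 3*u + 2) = -9*u^2 + 4*u + 2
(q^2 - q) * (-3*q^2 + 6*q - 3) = -3*q^4 + 9*q^3 - 9*q^2 + 3*q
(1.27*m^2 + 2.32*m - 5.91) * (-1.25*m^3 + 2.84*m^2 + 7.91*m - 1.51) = -1.5875*m^5 + 0.7068*m^4 + 24.022*m^3 - 0.350899999999999*m^2 - 50.2513*m + 8.9241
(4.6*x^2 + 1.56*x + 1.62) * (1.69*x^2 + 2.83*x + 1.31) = 7.774*x^4 + 15.6544*x^3 + 13.1786*x^2 + 6.6282*x + 2.1222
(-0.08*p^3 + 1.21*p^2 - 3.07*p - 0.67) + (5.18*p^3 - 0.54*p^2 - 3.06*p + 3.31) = 5.1*p^3 + 0.67*p^2 - 6.13*p + 2.64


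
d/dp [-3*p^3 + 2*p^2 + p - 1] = -9*p^2 + 4*p + 1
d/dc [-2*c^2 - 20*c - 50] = -4*c - 20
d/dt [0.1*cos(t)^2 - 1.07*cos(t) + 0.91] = (1.07 - 0.2*cos(t))*sin(t)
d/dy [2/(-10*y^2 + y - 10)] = 2*(20*y - 1)/(10*y^2 - y + 10)^2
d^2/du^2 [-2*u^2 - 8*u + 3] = -4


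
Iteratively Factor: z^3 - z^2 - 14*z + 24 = (z + 4)*(z^2 - 5*z + 6) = (z - 2)*(z + 4)*(z - 3)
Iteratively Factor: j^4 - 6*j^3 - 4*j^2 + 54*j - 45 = (j - 3)*(j^3 - 3*j^2 - 13*j + 15) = (j - 3)*(j - 1)*(j^2 - 2*j - 15) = (j - 3)*(j - 1)*(j + 3)*(j - 5)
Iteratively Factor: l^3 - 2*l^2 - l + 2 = (l - 1)*(l^2 - l - 2) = (l - 2)*(l - 1)*(l + 1)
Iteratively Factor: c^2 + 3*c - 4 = (c + 4)*(c - 1)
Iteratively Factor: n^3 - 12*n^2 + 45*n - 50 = (n - 2)*(n^2 - 10*n + 25) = (n - 5)*(n - 2)*(n - 5)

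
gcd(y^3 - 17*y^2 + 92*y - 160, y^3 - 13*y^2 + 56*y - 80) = y^2 - 9*y + 20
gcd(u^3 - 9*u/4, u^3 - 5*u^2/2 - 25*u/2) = u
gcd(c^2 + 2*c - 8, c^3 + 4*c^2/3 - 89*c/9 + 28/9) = c + 4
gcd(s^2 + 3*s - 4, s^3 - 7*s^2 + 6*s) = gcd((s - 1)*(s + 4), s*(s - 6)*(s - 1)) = s - 1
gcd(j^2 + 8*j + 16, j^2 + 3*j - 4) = j + 4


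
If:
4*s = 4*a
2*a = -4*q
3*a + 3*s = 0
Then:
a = 0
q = 0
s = 0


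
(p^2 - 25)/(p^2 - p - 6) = (25 - p^2)/(-p^2 + p + 6)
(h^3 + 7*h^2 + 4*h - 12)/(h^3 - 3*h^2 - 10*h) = (h^2 + 5*h - 6)/(h*(h - 5))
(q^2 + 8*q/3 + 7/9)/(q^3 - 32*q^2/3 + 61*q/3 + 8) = (q + 7/3)/(q^2 - 11*q + 24)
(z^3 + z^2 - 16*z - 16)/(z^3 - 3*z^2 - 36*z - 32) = (z - 4)/(z - 8)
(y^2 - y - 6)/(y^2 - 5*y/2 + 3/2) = 2*(y^2 - y - 6)/(2*y^2 - 5*y + 3)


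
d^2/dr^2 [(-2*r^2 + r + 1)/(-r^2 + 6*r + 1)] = 2*(11*r^3 + 3*r^2 + 15*r - 29)/(r^6 - 18*r^5 + 105*r^4 - 180*r^3 - 105*r^2 - 18*r - 1)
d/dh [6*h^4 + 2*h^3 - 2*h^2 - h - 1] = 24*h^3 + 6*h^2 - 4*h - 1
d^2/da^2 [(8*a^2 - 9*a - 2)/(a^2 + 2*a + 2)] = 2*(-25*a^3 - 54*a^2 + 42*a + 64)/(a^6 + 6*a^5 + 18*a^4 + 32*a^3 + 36*a^2 + 24*a + 8)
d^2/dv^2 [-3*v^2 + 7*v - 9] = -6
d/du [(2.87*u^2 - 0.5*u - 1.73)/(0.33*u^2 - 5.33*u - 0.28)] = (-15.1321*u^2 - 0.4654*u - 9.0809)/(0.1089*u^4 - 3.5178*u^3 + 28.2241*u^2 + 2.9848*u + 0.0784)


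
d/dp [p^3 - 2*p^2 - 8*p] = 3*p^2 - 4*p - 8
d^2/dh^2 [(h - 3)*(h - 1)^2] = 6*h - 10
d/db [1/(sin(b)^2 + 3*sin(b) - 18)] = -(2*sin(b) + 3)*cos(b)/(sin(b)^2 + 3*sin(b) - 18)^2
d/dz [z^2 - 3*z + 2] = 2*z - 3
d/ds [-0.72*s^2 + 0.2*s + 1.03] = 0.2 - 1.44*s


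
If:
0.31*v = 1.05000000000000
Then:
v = 3.39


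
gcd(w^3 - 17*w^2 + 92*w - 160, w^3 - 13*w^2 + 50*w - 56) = w - 4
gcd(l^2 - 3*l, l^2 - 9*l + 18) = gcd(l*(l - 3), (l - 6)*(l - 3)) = l - 3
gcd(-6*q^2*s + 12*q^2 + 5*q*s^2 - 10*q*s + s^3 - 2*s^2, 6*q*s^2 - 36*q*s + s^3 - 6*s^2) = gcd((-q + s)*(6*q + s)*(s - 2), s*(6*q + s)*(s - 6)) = 6*q + s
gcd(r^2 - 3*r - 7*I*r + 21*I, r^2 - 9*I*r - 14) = r - 7*I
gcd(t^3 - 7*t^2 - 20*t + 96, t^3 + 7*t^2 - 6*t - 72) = t^2 + t - 12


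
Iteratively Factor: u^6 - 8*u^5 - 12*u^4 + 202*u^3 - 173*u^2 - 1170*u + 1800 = (u - 5)*(u^5 - 3*u^4 - 27*u^3 + 67*u^2 + 162*u - 360) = (u - 5)*(u + 4)*(u^4 - 7*u^3 + u^2 + 63*u - 90) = (u - 5)*(u - 2)*(u + 4)*(u^3 - 5*u^2 - 9*u + 45) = (u - 5)*(u - 3)*(u - 2)*(u + 4)*(u^2 - 2*u - 15) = (u - 5)*(u - 3)*(u - 2)*(u + 3)*(u + 4)*(u - 5)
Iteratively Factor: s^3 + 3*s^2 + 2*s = (s)*(s^2 + 3*s + 2) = s*(s + 2)*(s + 1)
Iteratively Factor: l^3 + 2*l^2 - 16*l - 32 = (l + 2)*(l^2 - 16) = (l - 4)*(l + 2)*(l + 4)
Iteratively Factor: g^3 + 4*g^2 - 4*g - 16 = (g + 4)*(g^2 - 4) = (g + 2)*(g + 4)*(g - 2)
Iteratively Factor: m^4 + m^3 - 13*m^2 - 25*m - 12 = (m + 3)*(m^3 - 2*m^2 - 7*m - 4) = (m - 4)*(m + 3)*(m^2 + 2*m + 1) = (m - 4)*(m + 1)*(m + 3)*(m + 1)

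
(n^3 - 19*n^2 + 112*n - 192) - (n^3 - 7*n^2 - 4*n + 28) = -12*n^2 + 116*n - 220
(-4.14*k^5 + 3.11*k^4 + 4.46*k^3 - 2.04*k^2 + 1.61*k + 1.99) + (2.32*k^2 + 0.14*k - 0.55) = -4.14*k^5 + 3.11*k^4 + 4.46*k^3 + 0.28*k^2 + 1.75*k + 1.44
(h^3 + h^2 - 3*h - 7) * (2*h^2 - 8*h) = 2*h^5 - 6*h^4 - 14*h^3 + 10*h^2 + 56*h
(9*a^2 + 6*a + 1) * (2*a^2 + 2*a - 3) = 18*a^4 + 30*a^3 - 13*a^2 - 16*a - 3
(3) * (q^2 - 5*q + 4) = 3*q^2 - 15*q + 12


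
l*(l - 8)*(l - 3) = l^3 - 11*l^2 + 24*l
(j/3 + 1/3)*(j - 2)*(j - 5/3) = j^3/3 - 8*j^2/9 - j/9 + 10/9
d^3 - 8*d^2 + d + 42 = (d - 7)*(d - 3)*(d + 2)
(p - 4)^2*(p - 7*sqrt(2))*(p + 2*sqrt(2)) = p^4 - 8*p^3 - 5*sqrt(2)*p^3 - 12*p^2 + 40*sqrt(2)*p^2 - 80*sqrt(2)*p + 224*p - 448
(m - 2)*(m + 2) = m^2 - 4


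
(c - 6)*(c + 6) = c^2 - 36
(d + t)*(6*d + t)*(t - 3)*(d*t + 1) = 6*d^3*t^2 - 18*d^3*t + 7*d^2*t^3 - 21*d^2*t^2 + 6*d^2*t - 18*d^2 + d*t^4 - 3*d*t^3 + 7*d*t^2 - 21*d*t + t^3 - 3*t^2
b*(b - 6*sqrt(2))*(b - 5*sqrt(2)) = b^3 - 11*sqrt(2)*b^2 + 60*b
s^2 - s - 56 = (s - 8)*(s + 7)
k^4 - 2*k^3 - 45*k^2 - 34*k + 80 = (k - 8)*(k - 1)*(k + 2)*(k + 5)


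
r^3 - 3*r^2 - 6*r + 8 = (r - 4)*(r - 1)*(r + 2)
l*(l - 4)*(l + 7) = l^3 + 3*l^2 - 28*l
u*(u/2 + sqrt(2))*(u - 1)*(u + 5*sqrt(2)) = u^4/2 - u^3/2 + 7*sqrt(2)*u^3/2 - 7*sqrt(2)*u^2/2 + 10*u^2 - 10*u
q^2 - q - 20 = (q - 5)*(q + 4)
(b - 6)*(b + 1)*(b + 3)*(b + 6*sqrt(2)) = b^4 - 2*b^3 + 6*sqrt(2)*b^3 - 21*b^2 - 12*sqrt(2)*b^2 - 126*sqrt(2)*b - 18*b - 108*sqrt(2)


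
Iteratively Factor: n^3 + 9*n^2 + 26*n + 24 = (n + 3)*(n^2 + 6*n + 8) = (n + 2)*(n + 3)*(n + 4)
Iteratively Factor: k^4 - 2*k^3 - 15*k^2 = (k)*(k^3 - 2*k^2 - 15*k) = k*(k + 3)*(k^2 - 5*k) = k*(k - 5)*(k + 3)*(k)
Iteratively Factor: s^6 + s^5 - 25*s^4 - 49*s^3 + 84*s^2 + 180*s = (s + 3)*(s^5 - 2*s^4 - 19*s^3 + 8*s^2 + 60*s) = (s - 2)*(s + 3)*(s^4 - 19*s^2 - 30*s) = (s - 5)*(s - 2)*(s + 3)*(s^3 + 5*s^2 + 6*s) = (s - 5)*(s - 2)*(s + 2)*(s + 3)*(s^2 + 3*s) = (s - 5)*(s - 2)*(s + 2)*(s + 3)^2*(s)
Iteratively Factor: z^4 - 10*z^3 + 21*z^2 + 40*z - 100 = (z - 2)*(z^3 - 8*z^2 + 5*z + 50) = (z - 5)*(z - 2)*(z^2 - 3*z - 10) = (z - 5)*(z - 2)*(z + 2)*(z - 5)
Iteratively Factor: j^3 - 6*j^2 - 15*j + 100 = (j - 5)*(j^2 - j - 20) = (j - 5)*(j + 4)*(j - 5)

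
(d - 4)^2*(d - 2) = d^3 - 10*d^2 + 32*d - 32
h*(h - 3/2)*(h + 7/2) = h^3 + 2*h^2 - 21*h/4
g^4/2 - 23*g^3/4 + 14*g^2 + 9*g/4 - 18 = (g/2 + 1/2)*(g - 8)*(g - 3)*(g - 3/2)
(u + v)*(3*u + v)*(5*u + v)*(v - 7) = 15*u^3*v - 105*u^3 + 23*u^2*v^2 - 161*u^2*v + 9*u*v^3 - 63*u*v^2 + v^4 - 7*v^3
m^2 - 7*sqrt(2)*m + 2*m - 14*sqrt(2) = (m + 2)*(m - 7*sqrt(2))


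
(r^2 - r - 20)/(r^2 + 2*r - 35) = (r + 4)/(r + 7)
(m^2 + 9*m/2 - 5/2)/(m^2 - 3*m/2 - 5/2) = (-2*m^2 - 9*m + 5)/(-2*m^2 + 3*m + 5)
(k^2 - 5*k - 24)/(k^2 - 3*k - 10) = (-k^2 + 5*k + 24)/(-k^2 + 3*k + 10)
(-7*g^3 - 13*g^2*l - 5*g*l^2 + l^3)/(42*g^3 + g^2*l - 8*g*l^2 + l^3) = (-g^2 - 2*g*l - l^2)/(6*g^2 + g*l - l^2)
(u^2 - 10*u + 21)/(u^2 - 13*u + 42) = (u - 3)/(u - 6)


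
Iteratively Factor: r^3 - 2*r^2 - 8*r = (r)*(r^2 - 2*r - 8) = r*(r - 4)*(r + 2)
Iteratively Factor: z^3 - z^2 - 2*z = (z + 1)*(z^2 - 2*z) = (z - 2)*(z + 1)*(z)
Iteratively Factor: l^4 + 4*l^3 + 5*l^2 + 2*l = (l + 1)*(l^3 + 3*l^2 + 2*l) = (l + 1)*(l + 2)*(l^2 + l) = (l + 1)^2*(l + 2)*(l)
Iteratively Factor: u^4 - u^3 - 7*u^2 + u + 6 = (u - 1)*(u^3 - 7*u - 6) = (u - 1)*(u + 2)*(u^2 - 2*u - 3) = (u - 3)*(u - 1)*(u + 2)*(u + 1)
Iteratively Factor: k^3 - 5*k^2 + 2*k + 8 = (k - 2)*(k^2 - 3*k - 4) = (k - 2)*(k + 1)*(k - 4)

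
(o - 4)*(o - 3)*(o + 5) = o^3 - 2*o^2 - 23*o + 60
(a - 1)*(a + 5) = a^2 + 4*a - 5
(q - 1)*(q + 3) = q^2 + 2*q - 3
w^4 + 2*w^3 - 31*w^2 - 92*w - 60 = (w - 6)*(w + 1)*(w + 2)*(w + 5)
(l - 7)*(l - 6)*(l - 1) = l^3 - 14*l^2 + 55*l - 42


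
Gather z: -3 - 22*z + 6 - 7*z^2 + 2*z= -7*z^2 - 20*z + 3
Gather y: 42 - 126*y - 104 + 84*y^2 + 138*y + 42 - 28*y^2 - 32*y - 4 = 56*y^2 - 20*y - 24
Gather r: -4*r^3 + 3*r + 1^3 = -4*r^3 + 3*r + 1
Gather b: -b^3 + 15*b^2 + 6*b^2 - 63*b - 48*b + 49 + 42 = -b^3 + 21*b^2 - 111*b + 91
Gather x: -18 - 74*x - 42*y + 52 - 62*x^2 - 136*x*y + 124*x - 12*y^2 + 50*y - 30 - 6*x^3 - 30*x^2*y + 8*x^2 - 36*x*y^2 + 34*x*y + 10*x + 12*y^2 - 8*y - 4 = -6*x^3 + x^2*(-30*y - 54) + x*(-36*y^2 - 102*y + 60)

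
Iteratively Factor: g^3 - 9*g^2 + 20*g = (g - 4)*(g^2 - 5*g) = (g - 5)*(g - 4)*(g)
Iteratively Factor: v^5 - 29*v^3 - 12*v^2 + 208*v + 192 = (v + 1)*(v^4 - v^3 - 28*v^2 + 16*v + 192) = (v - 4)*(v + 1)*(v^3 + 3*v^2 - 16*v - 48) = (v - 4)*(v + 1)*(v + 3)*(v^2 - 16) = (v - 4)*(v + 1)*(v + 3)*(v + 4)*(v - 4)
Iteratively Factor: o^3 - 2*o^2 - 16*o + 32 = (o + 4)*(o^2 - 6*o + 8) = (o - 4)*(o + 4)*(o - 2)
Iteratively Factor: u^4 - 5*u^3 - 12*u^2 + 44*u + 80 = (u - 4)*(u^3 - u^2 - 16*u - 20) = (u - 4)*(u + 2)*(u^2 - 3*u - 10) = (u - 4)*(u + 2)^2*(u - 5)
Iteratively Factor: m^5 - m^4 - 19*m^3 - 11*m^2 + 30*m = (m + 2)*(m^4 - 3*m^3 - 13*m^2 + 15*m) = (m + 2)*(m + 3)*(m^3 - 6*m^2 + 5*m) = (m - 5)*(m + 2)*(m + 3)*(m^2 - m) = (m - 5)*(m - 1)*(m + 2)*(m + 3)*(m)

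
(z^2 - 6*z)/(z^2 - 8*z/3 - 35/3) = 3*z*(6 - z)/(-3*z^2 + 8*z + 35)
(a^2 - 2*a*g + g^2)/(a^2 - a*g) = (a - g)/a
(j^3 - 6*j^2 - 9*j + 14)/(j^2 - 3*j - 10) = (j^2 - 8*j + 7)/(j - 5)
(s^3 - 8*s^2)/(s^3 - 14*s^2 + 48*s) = s/(s - 6)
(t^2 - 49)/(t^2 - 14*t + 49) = (t + 7)/(t - 7)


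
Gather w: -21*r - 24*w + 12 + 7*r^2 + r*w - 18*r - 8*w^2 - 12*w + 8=7*r^2 - 39*r - 8*w^2 + w*(r - 36) + 20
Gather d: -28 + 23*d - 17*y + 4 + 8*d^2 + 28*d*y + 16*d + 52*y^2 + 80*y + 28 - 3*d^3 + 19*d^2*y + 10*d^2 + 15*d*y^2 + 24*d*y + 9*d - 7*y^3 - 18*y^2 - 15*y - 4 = -3*d^3 + d^2*(19*y + 18) + d*(15*y^2 + 52*y + 48) - 7*y^3 + 34*y^2 + 48*y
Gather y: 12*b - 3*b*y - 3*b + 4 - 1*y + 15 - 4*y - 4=9*b + y*(-3*b - 5) + 15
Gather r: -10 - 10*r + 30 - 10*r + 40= 60 - 20*r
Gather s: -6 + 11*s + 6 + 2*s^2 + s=2*s^2 + 12*s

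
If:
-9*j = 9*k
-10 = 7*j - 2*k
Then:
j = -10/9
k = 10/9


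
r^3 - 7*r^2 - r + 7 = (r - 7)*(r - 1)*(r + 1)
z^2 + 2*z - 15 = (z - 3)*(z + 5)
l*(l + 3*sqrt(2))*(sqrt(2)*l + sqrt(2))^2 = 2*l^4 + 4*l^3 + 6*sqrt(2)*l^3 + 2*l^2 + 12*sqrt(2)*l^2 + 6*sqrt(2)*l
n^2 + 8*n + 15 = (n + 3)*(n + 5)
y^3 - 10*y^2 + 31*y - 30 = (y - 5)*(y - 3)*(y - 2)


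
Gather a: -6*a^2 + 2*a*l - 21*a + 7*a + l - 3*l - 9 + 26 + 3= -6*a^2 + a*(2*l - 14) - 2*l + 20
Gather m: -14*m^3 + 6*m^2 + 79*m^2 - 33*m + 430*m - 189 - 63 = -14*m^3 + 85*m^2 + 397*m - 252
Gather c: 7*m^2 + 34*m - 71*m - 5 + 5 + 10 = 7*m^2 - 37*m + 10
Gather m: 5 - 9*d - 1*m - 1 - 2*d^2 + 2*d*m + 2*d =-2*d^2 - 7*d + m*(2*d - 1) + 4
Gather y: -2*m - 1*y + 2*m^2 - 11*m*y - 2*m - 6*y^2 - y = 2*m^2 - 4*m - 6*y^2 + y*(-11*m - 2)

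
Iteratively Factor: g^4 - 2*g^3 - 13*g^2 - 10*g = (g + 2)*(g^3 - 4*g^2 - 5*g) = (g + 1)*(g + 2)*(g^2 - 5*g) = g*(g + 1)*(g + 2)*(g - 5)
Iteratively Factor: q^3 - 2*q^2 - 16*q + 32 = (q + 4)*(q^2 - 6*q + 8) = (q - 4)*(q + 4)*(q - 2)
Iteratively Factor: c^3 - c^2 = (c - 1)*(c^2) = c*(c - 1)*(c)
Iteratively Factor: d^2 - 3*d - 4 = (d + 1)*(d - 4)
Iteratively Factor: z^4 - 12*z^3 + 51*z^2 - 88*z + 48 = (z - 4)*(z^3 - 8*z^2 + 19*z - 12) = (z - 4)^2*(z^2 - 4*z + 3) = (z - 4)^2*(z - 1)*(z - 3)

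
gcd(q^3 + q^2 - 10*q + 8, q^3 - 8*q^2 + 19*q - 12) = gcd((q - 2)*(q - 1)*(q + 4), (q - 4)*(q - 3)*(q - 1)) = q - 1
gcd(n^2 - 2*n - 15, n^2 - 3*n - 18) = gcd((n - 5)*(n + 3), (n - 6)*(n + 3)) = n + 3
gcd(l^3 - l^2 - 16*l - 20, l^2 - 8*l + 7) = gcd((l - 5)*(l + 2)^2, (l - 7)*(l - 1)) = 1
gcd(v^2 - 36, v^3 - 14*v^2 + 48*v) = v - 6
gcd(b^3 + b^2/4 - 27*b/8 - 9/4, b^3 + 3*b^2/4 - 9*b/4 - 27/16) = b^2 + 9*b/4 + 9/8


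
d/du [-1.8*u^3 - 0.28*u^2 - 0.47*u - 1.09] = -5.4*u^2 - 0.56*u - 0.47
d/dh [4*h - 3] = 4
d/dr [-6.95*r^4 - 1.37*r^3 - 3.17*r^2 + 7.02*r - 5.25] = -27.8*r^3 - 4.11*r^2 - 6.34*r + 7.02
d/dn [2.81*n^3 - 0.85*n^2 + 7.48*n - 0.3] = 8.43*n^2 - 1.7*n + 7.48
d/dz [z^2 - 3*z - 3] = 2*z - 3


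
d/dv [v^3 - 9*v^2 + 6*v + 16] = 3*v^2 - 18*v + 6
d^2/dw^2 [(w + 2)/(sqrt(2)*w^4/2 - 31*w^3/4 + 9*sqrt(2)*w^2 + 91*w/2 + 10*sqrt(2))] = 8*((w + 2)*(8*sqrt(2)*w^3 - 93*w^2 + 72*sqrt(2)*w + 182)^2 + (-8*sqrt(2)*w^3 + 93*w^2 - 72*sqrt(2)*w - 3*(w + 2)*(4*sqrt(2)*w^2 - 31*w + 12*sqrt(2)) - 182)*(2*sqrt(2)*w^4 - 31*w^3 + 36*sqrt(2)*w^2 + 182*w + 40*sqrt(2)))/(2*sqrt(2)*w^4 - 31*w^3 + 36*sqrt(2)*w^2 + 182*w + 40*sqrt(2))^3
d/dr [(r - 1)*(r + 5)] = 2*r + 4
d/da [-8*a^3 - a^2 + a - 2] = -24*a^2 - 2*a + 1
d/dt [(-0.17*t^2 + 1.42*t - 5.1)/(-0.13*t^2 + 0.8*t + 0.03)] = (0.0486*t^2 - 1.3362*t + 4.1226)/(0.0169*t^4 - 0.208*t^3 + 0.6322*t^2 + 0.048*t + 0.0009)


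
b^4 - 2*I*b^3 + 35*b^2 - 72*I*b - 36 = (b - 6*I)*(b - I)^2*(b + 6*I)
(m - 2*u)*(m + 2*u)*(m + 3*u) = m^3 + 3*m^2*u - 4*m*u^2 - 12*u^3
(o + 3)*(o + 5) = o^2 + 8*o + 15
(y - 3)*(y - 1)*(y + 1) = y^3 - 3*y^2 - y + 3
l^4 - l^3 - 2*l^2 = l^2*(l - 2)*(l + 1)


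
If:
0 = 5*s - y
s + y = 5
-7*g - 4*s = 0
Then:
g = -10/21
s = 5/6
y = 25/6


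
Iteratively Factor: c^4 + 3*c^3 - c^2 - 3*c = (c + 3)*(c^3 - c) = (c + 1)*(c + 3)*(c^2 - c) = c*(c + 1)*(c + 3)*(c - 1)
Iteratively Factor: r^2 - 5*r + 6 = (r - 2)*(r - 3)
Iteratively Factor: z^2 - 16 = (z - 4)*(z + 4)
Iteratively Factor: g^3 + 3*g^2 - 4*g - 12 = (g - 2)*(g^2 + 5*g + 6) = (g - 2)*(g + 2)*(g + 3)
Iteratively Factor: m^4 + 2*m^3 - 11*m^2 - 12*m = (m + 4)*(m^3 - 2*m^2 - 3*m) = (m + 1)*(m + 4)*(m^2 - 3*m) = (m - 3)*(m + 1)*(m + 4)*(m)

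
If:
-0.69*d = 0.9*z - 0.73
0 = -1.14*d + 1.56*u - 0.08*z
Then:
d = 1.05797101449275 - 1.30434782608696*z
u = 0.773132664437012 - 0.901895206243032*z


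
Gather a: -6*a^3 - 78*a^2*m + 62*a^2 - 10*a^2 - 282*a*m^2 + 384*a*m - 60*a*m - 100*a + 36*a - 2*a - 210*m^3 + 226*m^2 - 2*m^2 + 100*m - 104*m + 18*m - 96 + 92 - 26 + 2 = -6*a^3 + a^2*(52 - 78*m) + a*(-282*m^2 + 324*m - 66) - 210*m^3 + 224*m^2 + 14*m - 28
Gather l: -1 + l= l - 1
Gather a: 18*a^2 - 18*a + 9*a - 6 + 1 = 18*a^2 - 9*a - 5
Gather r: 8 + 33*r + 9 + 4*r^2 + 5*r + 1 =4*r^2 + 38*r + 18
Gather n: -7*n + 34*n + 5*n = 32*n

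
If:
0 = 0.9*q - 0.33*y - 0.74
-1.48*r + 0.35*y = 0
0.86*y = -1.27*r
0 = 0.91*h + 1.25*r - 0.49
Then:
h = 0.54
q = 0.82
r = 0.00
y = 0.00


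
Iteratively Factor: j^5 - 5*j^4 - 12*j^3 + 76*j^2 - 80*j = (j - 5)*(j^4 - 12*j^2 + 16*j) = (j - 5)*(j - 2)*(j^3 + 2*j^2 - 8*j) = (j - 5)*(j - 2)*(j + 4)*(j^2 - 2*j) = j*(j - 5)*(j - 2)*(j + 4)*(j - 2)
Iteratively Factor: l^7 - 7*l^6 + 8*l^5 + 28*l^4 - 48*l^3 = (l - 3)*(l^6 - 4*l^5 - 4*l^4 + 16*l^3) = (l - 3)*(l + 2)*(l^5 - 6*l^4 + 8*l^3) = l*(l - 3)*(l + 2)*(l^4 - 6*l^3 + 8*l^2) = l*(l - 3)*(l - 2)*(l + 2)*(l^3 - 4*l^2) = l^2*(l - 3)*(l - 2)*(l + 2)*(l^2 - 4*l) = l^2*(l - 4)*(l - 3)*(l - 2)*(l + 2)*(l)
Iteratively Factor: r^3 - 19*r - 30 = (r + 3)*(r^2 - 3*r - 10) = (r - 5)*(r + 3)*(r + 2)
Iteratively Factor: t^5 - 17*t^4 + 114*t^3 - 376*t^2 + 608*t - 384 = (t - 4)*(t^4 - 13*t^3 + 62*t^2 - 128*t + 96) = (t - 4)*(t - 2)*(t^3 - 11*t^2 + 40*t - 48) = (t - 4)^2*(t - 2)*(t^2 - 7*t + 12) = (t - 4)^3*(t - 2)*(t - 3)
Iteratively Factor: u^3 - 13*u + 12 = (u - 3)*(u^2 + 3*u - 4) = (u - 3)*(u + 4)*(u - 1)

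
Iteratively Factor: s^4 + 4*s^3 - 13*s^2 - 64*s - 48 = (s + 4)*(s^3 - 13*s - 12) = (s + 1)*(s + 4)*(s^2 - s - 12) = (s + 1)*(s + 3)*(s + 4)*(s - 4)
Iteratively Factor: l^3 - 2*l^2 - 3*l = (l - 3)*(l^2 + l) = (l - 3)*(l + 1)*(l)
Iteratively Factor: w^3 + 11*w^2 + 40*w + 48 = (w + 4)*(w^2 + 7*w + 12) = (w + 4)^2*(w + 3)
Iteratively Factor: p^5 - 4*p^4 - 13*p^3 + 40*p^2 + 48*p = (p)*(p^4 - 4*p^3 - 13*p^2 + 40*p + 48) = p*(p + 3)*(p^3 - 7*p^2 + 8*p + 16) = p*(p - 4)*(p + 3)*(p^2 - 3*p - 4) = p*(p - 4)^2*(p + 3)*(p + 1)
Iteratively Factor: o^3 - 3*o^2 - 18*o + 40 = (o + 4)*(o^2 - 7*o + 10) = (o - 2)*(o + 4)*(o - 5)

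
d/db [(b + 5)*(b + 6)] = 2*b + 11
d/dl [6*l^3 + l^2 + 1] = 2*l*(9*l + 1)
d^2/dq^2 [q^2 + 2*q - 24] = 2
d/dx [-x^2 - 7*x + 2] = -2*x - 7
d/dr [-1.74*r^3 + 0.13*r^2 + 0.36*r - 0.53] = -5.22*r^2 + 0.26*r + 0.36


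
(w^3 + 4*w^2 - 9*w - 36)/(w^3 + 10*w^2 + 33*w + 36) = (w - 3)/(w + 3)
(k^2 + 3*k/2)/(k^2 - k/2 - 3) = k/(k - 2)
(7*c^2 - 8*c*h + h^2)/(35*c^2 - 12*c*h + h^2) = (c - h)/(5*c - h)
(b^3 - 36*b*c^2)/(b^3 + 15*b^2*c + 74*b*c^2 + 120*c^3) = b*(b - 6*c)/(b^2 + 9*b*c + 20*c^2)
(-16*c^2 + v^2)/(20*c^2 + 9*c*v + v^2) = (-4*c + v)/(5*c + v)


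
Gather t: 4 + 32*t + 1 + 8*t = 40*t + 5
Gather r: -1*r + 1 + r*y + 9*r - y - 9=r*(y + 8) - y - 8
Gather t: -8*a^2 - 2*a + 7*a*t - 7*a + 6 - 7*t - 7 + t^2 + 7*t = -8*a^2 + 7*a*t - 9*a + t^2 - 1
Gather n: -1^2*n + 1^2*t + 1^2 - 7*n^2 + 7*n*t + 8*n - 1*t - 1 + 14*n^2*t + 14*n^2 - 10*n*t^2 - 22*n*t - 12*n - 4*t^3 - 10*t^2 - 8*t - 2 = n^2*(14*t + 7) + n*(-10*t^2 - 15*t - 5) - 4*t^3 - 10*t^2 - 8*t - 2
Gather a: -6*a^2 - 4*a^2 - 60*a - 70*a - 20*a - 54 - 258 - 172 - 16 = -10*a^2 - 150*a - 500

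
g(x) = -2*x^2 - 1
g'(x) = -4*x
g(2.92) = -18.05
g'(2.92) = -11.68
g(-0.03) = -1.00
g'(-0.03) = 0.12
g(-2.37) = -12.23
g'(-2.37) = 9.48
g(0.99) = -2.96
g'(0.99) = -3.96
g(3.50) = -25.50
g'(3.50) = -14.00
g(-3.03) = -19.36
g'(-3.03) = 12.12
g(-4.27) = -37.47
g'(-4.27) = 17.08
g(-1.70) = -6.78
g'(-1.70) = 6.80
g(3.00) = -19.00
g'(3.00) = -12.00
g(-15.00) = -451.00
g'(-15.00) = 60.00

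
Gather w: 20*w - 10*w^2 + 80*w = -10*w^2 + 100*w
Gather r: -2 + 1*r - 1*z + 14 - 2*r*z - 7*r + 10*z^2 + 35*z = r*(-2*z - 6) + 10*z^2 + 34*z + 12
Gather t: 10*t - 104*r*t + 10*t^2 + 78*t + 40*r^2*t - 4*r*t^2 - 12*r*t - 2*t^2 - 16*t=t^2*(8 - 4*r) + t*(40*r^2 - 116*r + 72)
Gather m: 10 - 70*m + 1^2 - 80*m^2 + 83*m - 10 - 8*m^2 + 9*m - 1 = -88*m^2 + 22*m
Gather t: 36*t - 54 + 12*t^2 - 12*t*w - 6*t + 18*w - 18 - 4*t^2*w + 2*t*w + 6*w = t^2*(12 - 4*w) + t*(30 - 10*w) + 24*w - 72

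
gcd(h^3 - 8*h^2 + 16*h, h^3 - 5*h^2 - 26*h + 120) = h - 4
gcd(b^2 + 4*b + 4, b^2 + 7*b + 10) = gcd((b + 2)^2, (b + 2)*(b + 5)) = b + 2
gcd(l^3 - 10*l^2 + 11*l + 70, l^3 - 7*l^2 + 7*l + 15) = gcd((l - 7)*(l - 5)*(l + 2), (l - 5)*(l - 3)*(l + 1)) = l - 5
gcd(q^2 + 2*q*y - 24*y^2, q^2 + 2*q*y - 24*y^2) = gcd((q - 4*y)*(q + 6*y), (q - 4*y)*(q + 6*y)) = -q^2 - 2*q*y + 24*y^2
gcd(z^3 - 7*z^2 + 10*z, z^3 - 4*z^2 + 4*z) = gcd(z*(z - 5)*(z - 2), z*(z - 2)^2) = z^2 - 2*z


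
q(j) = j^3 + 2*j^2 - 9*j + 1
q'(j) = 3*j^2 + 4*j - 9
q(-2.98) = 19.12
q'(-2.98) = 5.72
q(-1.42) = 14.95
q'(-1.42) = -8.63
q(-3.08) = 18.47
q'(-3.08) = 7.14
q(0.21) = -0.79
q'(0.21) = -8.03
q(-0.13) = 2.20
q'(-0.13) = -9.47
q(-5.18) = -37.71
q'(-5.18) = 50.78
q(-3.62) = 12.35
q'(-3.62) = 15.83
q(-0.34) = 4.25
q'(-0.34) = -10.01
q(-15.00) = -2789.00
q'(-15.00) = 606.00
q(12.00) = 1909.00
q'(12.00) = 471.00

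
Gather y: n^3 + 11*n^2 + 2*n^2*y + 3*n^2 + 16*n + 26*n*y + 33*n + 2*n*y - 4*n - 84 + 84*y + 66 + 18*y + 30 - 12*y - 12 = n^3 + 14*n^2 + 45*n + y*(2*n^2 + 28*n + 90)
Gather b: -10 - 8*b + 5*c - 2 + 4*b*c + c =b*(4*c - 8) + 6*c - 12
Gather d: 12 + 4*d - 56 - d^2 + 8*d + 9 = -d^2 + 12*d - 35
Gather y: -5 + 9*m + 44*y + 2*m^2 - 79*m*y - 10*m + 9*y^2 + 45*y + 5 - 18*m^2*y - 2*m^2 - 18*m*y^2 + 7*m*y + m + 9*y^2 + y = y^2*(18 - 18*m) + y*(-18*m^2 - 72*m + 90)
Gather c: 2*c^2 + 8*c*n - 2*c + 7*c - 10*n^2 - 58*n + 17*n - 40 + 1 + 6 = 2*c^2 + c*(8*n + 5) - 10*n^2 - 41*n - 33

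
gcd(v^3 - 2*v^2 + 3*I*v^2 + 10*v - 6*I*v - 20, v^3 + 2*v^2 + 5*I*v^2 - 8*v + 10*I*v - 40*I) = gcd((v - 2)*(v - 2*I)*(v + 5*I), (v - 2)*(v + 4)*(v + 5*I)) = v^2 + v*(-2 + 5*I) - 10*I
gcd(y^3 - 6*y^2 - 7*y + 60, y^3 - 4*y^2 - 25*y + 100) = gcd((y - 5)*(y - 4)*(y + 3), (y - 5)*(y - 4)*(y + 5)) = y^2 - 9*y + 20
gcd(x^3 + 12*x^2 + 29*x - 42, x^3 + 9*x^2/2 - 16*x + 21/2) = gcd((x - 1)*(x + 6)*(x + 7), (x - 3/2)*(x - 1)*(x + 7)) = x^2 + 6*x - 7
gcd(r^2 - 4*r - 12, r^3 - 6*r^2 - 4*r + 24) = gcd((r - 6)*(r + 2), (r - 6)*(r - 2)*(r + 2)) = r^2 - 4*r - 12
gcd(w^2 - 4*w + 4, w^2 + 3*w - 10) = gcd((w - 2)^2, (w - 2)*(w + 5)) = w - 2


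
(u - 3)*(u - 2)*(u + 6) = u^3 + u^2 - 24*u + 36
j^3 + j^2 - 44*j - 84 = (j - 7)*(j + 2)*(j + 6)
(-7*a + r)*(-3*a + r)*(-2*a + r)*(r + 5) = -42*a^3*r - 210*a^3 + 41*a^2*r^2 + 205*a^2*r - 12*a*r^3 - 60*a*r^2 + r^4 + 5*r^3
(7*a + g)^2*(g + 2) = 49*a^2*g + 98*a^2 + 14*a*g^2 + 28*a*g + g^3 + 2*g^2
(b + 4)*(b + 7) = b^2 + 11*b + 28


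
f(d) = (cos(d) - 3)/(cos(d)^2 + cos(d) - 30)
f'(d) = (2*sin(d)*cos(d) + sin(d))*(cos(d) - 3)/(cos(d)^2 + cos(d) - 30)^2 - sin(d)/(cos(d)^2 + cos(d) - 30)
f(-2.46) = 0.13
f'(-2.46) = -0.02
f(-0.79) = 0.08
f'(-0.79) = -0.02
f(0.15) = 0.07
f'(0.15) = 0.00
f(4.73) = 0.10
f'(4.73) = -0.03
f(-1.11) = 0.09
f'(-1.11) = -0.03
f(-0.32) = 0.07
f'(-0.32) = -0.01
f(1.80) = 0.11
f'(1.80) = 0.03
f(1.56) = 0.10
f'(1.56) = 0.03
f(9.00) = 0.13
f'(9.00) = 0.02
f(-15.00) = 0.12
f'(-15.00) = -0.02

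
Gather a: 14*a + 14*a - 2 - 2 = 28*a - 4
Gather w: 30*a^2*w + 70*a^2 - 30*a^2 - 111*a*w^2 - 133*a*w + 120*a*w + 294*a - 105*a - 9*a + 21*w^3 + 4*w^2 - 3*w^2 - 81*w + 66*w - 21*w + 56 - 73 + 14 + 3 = 40*a^2 + 180*a + 21*w^3 + w^2*(1 - 111*a) + w*(30*a^2 - 13*a - 36)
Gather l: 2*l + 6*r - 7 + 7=2*l + 6*r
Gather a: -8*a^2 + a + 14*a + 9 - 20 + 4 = -8*a^2 + 15*a - 7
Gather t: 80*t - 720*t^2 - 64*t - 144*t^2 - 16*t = -864*t^2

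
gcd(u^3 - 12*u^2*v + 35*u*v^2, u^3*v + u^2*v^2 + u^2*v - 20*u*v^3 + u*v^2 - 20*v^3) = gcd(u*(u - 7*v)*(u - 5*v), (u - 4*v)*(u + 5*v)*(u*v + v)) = 1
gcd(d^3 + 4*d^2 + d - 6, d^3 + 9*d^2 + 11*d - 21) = d^2 + 2*d - 3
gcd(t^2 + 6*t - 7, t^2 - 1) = t - 1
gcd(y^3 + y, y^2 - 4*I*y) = y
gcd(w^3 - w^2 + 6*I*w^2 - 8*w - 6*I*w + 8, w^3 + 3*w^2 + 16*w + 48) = w + 4*I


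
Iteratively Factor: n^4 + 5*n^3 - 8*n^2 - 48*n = (n + 4)*(n^3 + n^2 - 12*n) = n*(n + 4)*(n^2 + n - 12) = n*(n + 4)^2*(n - 3)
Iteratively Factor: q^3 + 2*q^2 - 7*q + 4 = (q - 1)*(q^2 + 3*q - 4) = (q - 1)*(q + 4)*(q - 1)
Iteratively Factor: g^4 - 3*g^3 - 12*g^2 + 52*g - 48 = (g - 2)*(g^3 - g^2 - 14*g + 24) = (g - 2)*(g + 4)*(g^2 - 5*g + 6) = (g - 3)*(g - 2)*(g + 4)*(g - 2)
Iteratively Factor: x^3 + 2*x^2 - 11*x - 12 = (x + 4)*(x^2 - 2*x - 3) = (x + 1)*(x + 4)*(x - 3)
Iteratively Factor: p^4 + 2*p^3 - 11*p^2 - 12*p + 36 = (p - 2)*(p^3 + 4*p^2 - 3*p - 18) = (p - 2)^2*(p^2 + 6*p + 9) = (p - 2)^2*(p + 3)*(p + 3)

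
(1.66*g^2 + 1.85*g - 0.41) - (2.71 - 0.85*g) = 1.66*g^2 + 2.7*g - 3.12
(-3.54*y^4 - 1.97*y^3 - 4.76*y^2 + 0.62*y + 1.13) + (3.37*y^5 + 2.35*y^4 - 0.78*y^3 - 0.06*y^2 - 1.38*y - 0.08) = 3.37*y^5 - 1.19*y^4 - 2.75*y^3 - 4.82*y^2 - 0.76*y + 1.05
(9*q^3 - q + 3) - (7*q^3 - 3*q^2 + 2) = 2*q^3 + 3*q^2 - q + 1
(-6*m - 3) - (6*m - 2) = -12*m - 1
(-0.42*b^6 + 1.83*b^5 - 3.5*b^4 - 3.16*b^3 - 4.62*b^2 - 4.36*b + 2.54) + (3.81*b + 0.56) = -0.42*b^6 + 1.83*b^5 - 3.5*b^4 - 3.16*b^3 - 4.62*b^2 - 0.55*b + 3.1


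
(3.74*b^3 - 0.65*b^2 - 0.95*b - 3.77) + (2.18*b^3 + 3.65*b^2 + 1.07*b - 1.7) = 5.92*b^3 + 3.0*b^2 + 0.12*b - 5.47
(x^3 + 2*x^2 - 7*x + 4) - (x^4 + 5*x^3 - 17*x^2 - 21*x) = -x^4 - 4*x^3 + 19*x^2 + 14*x + 4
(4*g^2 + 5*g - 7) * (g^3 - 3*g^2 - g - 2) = 4*g^5 - 7*g^4 - 26*g^3 + 8*g^2 - 3*g + 14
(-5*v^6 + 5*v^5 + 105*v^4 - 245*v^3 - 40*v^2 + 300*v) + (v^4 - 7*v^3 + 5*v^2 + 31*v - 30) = -5*v^6 + 5*v^5 + 106*v^4 - 252*v^3 - 35*v^2 + 331*v - 30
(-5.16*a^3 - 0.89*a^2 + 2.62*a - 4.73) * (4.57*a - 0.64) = -23.5812*a^4 - 0.7649*a^3 + 12.543*a^2 - 23.2929*a + 3.0272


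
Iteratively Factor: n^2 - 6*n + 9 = (n - 3)*(n - 3)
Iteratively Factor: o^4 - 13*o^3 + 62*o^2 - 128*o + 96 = (o - 2)*(o^3 - 11*o^2 + 40*o - 48) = (o - 3)*(o - 2)*(o^2 - 8*o + 16) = (o - 4)*(o - 3)*(o - 2)*(o - 4)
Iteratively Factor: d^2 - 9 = (d - 3)*(d + 3)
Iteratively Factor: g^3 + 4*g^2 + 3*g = (g + 3)*(g^2 + g) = g*(g + 3)*(g + 1)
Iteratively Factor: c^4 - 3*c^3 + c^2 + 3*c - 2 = (c - 1)*(c^3 - 2*c^2 - c + 2) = (c - 2)*(c - 1)*(c^2 - 1) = (c - 2)*(c - 1)^2*(c + 1)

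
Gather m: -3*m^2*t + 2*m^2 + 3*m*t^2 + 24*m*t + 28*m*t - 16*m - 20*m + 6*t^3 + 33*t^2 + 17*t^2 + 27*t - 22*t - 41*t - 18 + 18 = m^2*(2 - 3*t) + m*(3*t^2 + 52*t - 36) + 6*t^3 + 50*t^2 - 36*t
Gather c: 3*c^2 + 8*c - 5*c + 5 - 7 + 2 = 3*c^2 + 3*c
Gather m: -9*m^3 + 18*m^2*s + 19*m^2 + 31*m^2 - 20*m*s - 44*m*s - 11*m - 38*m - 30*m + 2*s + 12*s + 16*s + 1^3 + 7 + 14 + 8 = -9*m^3 + m^2*(18*s + 50) + m*(-64*s - 79) + 30*s + 30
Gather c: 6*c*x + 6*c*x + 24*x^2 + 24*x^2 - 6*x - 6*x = 12*c*x + 48*x^2 - 12*x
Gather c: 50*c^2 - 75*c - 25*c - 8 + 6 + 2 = 50*c^2 - 100*c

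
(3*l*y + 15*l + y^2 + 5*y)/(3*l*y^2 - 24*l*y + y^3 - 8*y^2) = (y + 5)/(y*(y - 8))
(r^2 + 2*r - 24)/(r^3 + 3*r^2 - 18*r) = (r - 4)/(r*(r - 3))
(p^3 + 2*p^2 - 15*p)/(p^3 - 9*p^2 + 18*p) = (p + 5)/(p - 6)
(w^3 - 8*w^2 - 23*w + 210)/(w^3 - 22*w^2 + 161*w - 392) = (w^2 - w - 30)/(w^2 - 15*w + 56)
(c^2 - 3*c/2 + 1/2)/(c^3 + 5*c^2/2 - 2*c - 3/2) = (2*c - 1)/(2*c^2 + 7*c + 3)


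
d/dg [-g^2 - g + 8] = -2*g - 1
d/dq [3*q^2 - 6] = 6*q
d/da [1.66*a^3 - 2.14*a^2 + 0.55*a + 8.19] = 4.98*a^2 - 4.28*a + 0.55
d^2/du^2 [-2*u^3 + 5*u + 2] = -12*u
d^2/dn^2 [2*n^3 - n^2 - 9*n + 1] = 12*n - 2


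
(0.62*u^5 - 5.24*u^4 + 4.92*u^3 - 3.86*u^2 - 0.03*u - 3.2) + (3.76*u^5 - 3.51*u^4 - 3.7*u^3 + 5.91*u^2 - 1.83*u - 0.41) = 4.38*u^5 - 8.75*u^4 + 1.22*u^3 + 2.05*u^2 - 1.86*u - 3.61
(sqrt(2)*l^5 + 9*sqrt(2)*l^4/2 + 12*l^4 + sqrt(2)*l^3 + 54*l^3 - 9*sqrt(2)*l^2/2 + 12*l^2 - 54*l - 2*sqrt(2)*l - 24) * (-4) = -4*sqrt(2)*l^5 - 48*l^4 - 18*sqrt(2)*l^4 - 216*l^3 - 4*sqrt(2)*l^3 - 48*l^2 + 18*sqrt(2)*l^2 + 8*sqrt(2)*l + 216*l + 96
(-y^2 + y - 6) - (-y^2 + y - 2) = -4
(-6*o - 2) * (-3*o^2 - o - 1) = 18*o^3 + 12*o^2 + 8*o + 2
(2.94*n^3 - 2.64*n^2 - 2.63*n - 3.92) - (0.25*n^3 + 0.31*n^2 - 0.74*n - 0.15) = 2.69*n^3 - 2.95*n^2 - 1.89*n - 3.77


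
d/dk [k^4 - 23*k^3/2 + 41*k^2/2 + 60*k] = 4*k^3 - 69*k^2/2 + 41*k + 60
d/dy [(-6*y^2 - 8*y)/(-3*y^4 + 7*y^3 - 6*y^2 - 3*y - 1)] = 2*(-18*y^5 - 15*y^4 + 56*y^3 - 15*y^2 + 6*y + 4)/(9*y^8 - 42*y^7 + 85*y^6 - 66*y^5 + 22*y^3 + 21*y^2 + 6*y + 1)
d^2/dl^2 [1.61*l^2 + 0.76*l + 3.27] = 3.22000000000000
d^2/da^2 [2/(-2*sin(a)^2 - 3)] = 8*(4*sin(a)^4 - 12*sin(a)^2 + 3)/(4 - cos(2*a))^3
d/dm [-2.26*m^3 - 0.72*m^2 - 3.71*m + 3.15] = -6.78*m^2 - 1.44*m - 3.71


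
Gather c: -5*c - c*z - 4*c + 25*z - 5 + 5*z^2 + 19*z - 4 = c*(-z - 9) + 5*z^2 + 44*z - 9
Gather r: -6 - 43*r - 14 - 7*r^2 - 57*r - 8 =-7*r^2 - 100*r - 28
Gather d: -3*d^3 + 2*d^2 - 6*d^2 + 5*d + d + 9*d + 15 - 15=-3*d^3 - 4*d^2 + 15*d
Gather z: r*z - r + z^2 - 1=r*z - r + z^2 - 1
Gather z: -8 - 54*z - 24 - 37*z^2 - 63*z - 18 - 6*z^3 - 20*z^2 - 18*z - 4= -6*z^3 - 57*z^2 - 135*z - 54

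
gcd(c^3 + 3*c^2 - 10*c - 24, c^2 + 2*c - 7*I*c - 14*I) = c + 2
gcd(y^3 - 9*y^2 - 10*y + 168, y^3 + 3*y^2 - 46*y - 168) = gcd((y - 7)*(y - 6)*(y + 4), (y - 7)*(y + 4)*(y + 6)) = y^2 - 3*y - 28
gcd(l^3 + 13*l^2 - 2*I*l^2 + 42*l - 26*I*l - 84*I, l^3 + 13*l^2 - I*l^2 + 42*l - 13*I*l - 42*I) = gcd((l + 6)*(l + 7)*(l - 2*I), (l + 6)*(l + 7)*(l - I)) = l^2 + 13*l + 42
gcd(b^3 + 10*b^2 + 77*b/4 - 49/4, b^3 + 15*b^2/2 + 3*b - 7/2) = b^2 + 13*b/2 - 7/2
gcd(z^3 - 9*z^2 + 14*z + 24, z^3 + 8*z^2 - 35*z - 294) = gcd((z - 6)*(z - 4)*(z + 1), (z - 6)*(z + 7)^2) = z - 6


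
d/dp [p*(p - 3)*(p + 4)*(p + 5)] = 4*p^3 + 18*p^2 - 14*p - 60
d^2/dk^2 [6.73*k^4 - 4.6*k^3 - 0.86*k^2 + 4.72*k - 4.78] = 80.76*k^2 - 27.6*k - 1.72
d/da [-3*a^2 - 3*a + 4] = -6*a - 3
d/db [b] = 1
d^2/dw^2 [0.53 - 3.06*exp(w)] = -3.06*exp(w)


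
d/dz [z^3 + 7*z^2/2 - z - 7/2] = 3*z^2 + 7*z - 1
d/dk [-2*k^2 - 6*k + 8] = -4*k - 6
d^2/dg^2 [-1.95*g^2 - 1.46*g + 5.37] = -3.90000000000000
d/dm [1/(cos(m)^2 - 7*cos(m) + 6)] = (2*cos(m) - 7)*sin(m)/(cos(m)^2 - 7*cos(m) + 6)^2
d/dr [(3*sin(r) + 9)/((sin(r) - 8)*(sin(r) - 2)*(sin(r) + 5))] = 6*(-sin(r)^3 - 2*sin(r)^2 + 15*sin(r) + 91)*cos(r)/((sin(r) - 8)^2*(sin(r) - 2)^2*(sin(r) + 5)^2)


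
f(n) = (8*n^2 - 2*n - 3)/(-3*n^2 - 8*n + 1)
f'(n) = (6*n + 8)*(8*n^2 - 2*n - 3)/(-3*n^2 - 8*n + 1)^2 + (16*n - 2)/(-3*n^2 - 8*n + 1)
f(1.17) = -0.45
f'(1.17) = -0.80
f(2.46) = -1.10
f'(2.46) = -0.34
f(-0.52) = 0.05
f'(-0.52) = -2.32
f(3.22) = -1.32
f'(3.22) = -0.24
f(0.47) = 0.63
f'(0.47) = -3.62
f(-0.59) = 0.21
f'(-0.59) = -2.25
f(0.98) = -0.28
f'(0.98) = -1.01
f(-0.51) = 0.02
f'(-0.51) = -2.34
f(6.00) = -1.76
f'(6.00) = -0.11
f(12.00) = -2.13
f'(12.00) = -0.04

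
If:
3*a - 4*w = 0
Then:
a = 4*w/3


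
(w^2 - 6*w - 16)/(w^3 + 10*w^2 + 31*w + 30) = (w - 8)/(w^2 + 8*w + 15)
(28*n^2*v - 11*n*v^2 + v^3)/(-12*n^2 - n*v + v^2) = v*(-7*n + v)/(3*n + v)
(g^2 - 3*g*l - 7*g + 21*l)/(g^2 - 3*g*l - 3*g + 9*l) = (g - 7)/(g - 3)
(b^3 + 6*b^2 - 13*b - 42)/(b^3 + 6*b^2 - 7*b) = (b^2 - b - 6)/(b*(b - 1))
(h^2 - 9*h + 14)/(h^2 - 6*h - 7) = (h - 2)/(h + 1)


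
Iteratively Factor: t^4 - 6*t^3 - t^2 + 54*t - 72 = (t - 3)*(t^3 - 3*t^2 - 10*t + 24) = (t - 3)*(t - 2)*(t^2 - t - 12) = (t - 4)*(t - 3)*(t - 2)*(t + 3)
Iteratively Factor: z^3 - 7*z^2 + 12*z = (z - 3)*(z^2 - 4*z) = (z - 4)*(z - 3)*(z)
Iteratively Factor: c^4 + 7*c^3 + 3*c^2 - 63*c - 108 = (c - 3)*(c^3 + 10*c^2 + 33*c + 36) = (c - 3)*(c + 4)*(c^2 + 6*c + 9) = (c - 3)*(c + 3)*(c + 4)*(c + 3)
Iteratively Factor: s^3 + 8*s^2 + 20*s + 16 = (s + 4)*(s^2 + 4*s + 4) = (s + 2)*(s + 4)*(s + 2)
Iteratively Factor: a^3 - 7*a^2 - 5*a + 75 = (a - 5)*(a^2 - 2*a - 15) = (a - 5)^2*(a + 3)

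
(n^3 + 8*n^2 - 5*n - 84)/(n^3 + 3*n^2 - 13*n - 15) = (n^2 + 11*n + 28)/(n^2 + 6*n + 5)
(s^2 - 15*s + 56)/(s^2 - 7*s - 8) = (s - 7)/(s + 1)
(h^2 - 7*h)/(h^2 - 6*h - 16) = h*(7 - h)/(-h^2 + 6*h + 16)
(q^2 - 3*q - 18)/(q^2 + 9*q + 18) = (q - 6)/(q + 6)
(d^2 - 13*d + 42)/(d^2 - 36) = (d - 7)/(d + 6)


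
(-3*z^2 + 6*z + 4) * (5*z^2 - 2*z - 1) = -15*z^4 + 36*z^3 + 11*z^2 - 14*z - 4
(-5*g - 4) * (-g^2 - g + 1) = 5*g^3 + 9*g^2 - g - 4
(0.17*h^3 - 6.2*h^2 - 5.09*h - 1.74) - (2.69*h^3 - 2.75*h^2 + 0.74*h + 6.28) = -2.52*h^3 - 3.45*h^2 - 5.83*h - 8.02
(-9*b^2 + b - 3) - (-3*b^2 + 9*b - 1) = -6*b^2 - 8*b - 2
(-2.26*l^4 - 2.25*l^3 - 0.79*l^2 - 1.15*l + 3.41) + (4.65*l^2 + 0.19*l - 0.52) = -2.26*l^4 - 2.25*l^3 + 3.86*l^2 - 0.96*l + 2.89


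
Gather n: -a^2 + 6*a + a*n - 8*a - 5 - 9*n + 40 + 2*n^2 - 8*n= -a^2 - 2*a + 2*n^2 + n*(a - 17) + 35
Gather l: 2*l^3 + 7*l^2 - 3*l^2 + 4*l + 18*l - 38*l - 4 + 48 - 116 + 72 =2*l^3 + 4*l^2 - 16*l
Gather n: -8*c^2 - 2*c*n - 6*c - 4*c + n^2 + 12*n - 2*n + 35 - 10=-8*c^2 - 10*c + n^2 + n*(10 - 2*c) + 25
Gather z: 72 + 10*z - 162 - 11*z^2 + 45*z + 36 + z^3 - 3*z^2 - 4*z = z^3 - 14*z^2 + 51*z - 54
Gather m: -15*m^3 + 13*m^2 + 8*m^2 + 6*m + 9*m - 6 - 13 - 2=-15*m^3 + 21*m^2 + 15*m - 21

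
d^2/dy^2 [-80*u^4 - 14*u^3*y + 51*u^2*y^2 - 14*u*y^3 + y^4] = 102*u^2 - 84*u*y + 12*y^2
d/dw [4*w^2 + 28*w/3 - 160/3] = 8*w + 28/3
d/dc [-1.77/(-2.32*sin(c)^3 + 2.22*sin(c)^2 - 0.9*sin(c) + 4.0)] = (-12.3192*sin(c)^2 + 7.8588*sin(c) - 1.593)*cos(c)/(2.32*sin(c)^3 - 2.22*sin(c)^2 + 0.9*sin(c) - 4.0)^2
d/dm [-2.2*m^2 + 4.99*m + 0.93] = 4.99 - 4.4*m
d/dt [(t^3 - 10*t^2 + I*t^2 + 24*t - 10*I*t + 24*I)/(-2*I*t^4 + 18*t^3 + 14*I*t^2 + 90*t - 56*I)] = (-I*t^5 + t^4*(3 + 20*I) + t^3*(-140 - 67*I) + t^2*(505 - 320*I) + t*(840 + 1360*I) - 1752 + 280*I)/(2*t^7 + 38*I*t^6 - 228*t^5 - 300*I*t^4 - 1110*t^3 - 1362*I*t^2 - 3472*t + 1568*I)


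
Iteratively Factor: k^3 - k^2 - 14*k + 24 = (k - 2)*(k^2 + k - 12) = (k - 3)*(k - 2)*(k + 4)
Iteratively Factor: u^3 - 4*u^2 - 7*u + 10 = (u - 1)*(u^2 - 3*u - 10) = (u - 5)*(u - 1)*(u + 2)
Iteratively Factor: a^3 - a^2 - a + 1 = (a + 1)*(a^2 - 2*a + 1) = (a - 1)*(a + 1)*(a - 1)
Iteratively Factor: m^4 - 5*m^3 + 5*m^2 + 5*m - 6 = (m + 1)*(m^3 - 6*m^2 + 11*m - 6) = (m - 3)*(m + 1)*(m^2 - 3*m + 2) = (m - 3)*(m - 2)*(m + 1)*(m - 1)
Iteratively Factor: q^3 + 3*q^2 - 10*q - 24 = (q + 2)*(q^2 + q - 12) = (q - 3)*(q + 2)*(q + 4)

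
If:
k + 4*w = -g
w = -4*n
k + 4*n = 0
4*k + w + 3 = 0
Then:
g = 3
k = -3/5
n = 3/20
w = -3/5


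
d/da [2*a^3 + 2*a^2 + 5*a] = 6*a^2 + 4*a + 5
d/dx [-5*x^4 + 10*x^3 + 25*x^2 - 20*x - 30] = -20*x^3 + 30*x^2 + 50*x - 20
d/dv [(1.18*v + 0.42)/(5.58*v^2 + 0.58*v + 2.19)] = (-6.5844*v^2 - 4.6872*v + 2.3406)/(31.1364*v^4 + 6.4728*v^3 + 24.7768*v^2 + 2.5404*v + 4.7961)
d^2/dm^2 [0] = 0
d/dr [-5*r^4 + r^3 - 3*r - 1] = -20*r^3 + 3*r^2 - 3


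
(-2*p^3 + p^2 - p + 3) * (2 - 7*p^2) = 14*p^5 - 7*p^4 + 3*p^3 - 19*p^2 - 2*p + 6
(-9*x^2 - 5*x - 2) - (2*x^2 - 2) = -11*x^2 - 5*x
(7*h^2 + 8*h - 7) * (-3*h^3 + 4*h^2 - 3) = -21*h^5 + 4*h^4 + 53*h^3 - 49*h^2 - 24*h + 21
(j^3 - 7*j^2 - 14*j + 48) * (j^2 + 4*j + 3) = j^5 - 3*j^4 - 39*j^3 - 29*j^2 + 150*j + 144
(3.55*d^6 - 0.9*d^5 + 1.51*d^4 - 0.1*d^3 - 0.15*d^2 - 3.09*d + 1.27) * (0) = 0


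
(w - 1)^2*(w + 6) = w^3 + 4*w^2 - 11*w + 6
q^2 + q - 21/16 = (q - 3/4)*(q + 7/4)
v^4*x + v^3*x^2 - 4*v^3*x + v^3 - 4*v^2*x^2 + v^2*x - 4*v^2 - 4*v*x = v*(v - 4)*(v + x)*(v*x + 1)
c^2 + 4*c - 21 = (c - 3)*(c + 7)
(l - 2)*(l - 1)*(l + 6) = l^3 + 3*l^2 - 16*l + 12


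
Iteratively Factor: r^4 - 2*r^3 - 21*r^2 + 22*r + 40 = (r - 2)*(r^3 - 21*r - 20) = (r - 2)*(r + 4)*(r^2 - 4*r - 5) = (r - 2)*(r + 1)*(r + 4)*(r - 5)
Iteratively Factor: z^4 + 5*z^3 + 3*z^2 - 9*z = (z + 3)*(z^3 + 2*z^2 - 3*z) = (z + 3)^2*(z^2 - z) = z*(z + 3)^2*(z - 1)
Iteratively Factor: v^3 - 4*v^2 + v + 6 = (v - 2)*(v^2 - 2*v - 3) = (v - 2)*(v + 1)*(v - 3)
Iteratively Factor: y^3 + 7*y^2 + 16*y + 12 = (y + 2)*(y^2 + 5*y + 6) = (y + 2)^2*(y + 3)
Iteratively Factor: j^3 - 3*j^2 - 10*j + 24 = (j + 3)*(j^2 - 6*j + 8) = (j - 2)*(j + 3)*(j - 4)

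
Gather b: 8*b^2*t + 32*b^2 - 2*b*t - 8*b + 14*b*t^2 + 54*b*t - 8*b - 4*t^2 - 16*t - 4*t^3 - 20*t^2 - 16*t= b^2*(8*t + 32) + b*(14*t^2 + 52*t - 16) - 4*t^3 - 24*t^2 - 32*t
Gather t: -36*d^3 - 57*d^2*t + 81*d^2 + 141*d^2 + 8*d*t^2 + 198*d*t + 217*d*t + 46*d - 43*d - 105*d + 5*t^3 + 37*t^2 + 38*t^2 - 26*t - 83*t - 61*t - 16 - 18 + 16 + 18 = -36*d^3 + 222*d^2 - 102*d + 5*t^3 + t^2*(8*d + 75) + t*(-57*d^2 + 415*d - 170)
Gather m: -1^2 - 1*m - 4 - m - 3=-2*m - 8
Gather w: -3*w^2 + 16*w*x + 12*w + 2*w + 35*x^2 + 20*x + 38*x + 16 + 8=-3*w^2 + w*(16*x + 14) + 35*x^2 + 58*x + 24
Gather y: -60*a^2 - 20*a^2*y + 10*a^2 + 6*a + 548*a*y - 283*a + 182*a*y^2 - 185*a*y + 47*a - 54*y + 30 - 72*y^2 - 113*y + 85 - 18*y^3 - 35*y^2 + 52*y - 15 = -50*a^2 - 230*a - 18*y^3 + y^2*(182*a - 107) + y*(-20*a^2 + 363*a - 115) + 100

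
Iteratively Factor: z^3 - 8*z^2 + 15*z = (z - 3)*(z^2 - 5*z) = (z - 5)*(z - 3)*(z)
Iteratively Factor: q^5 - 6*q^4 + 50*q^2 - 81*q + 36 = (q - 1)*(q^4 - 5*q^3 - 5*q^2 + 45*q - 36) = (q - 3)*(q - 1)*(q^3 - 2*q^2 - 11*q + 12) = (q - 3)*(q - 1)*(q + 3)*(q^2 - 5*q + 4) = (q - 4)*(q - 3)*(q - 1)*(q + 3)*(q - 1)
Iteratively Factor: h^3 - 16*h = (h + 4)*(h^2 - 4*h) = h*(h + 4)*(h - 4)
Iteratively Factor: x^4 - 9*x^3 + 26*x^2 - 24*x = (x)*(x^3 - 9*x^2 + 26*x - 24) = x*(x - 3)*(x^2 - 6*x + 8) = x*(x - 4)*(x - 3)*(x - 2)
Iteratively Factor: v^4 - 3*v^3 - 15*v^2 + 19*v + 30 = (v - 5)*(v^3 + 2*v^2 - 5*v - 6) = (v - 5)*(v + 1)*(v^2 + v - 6) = (v - 5)*(v + 1)*(v + 3)*(v - 2)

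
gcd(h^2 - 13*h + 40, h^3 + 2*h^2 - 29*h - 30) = h - 5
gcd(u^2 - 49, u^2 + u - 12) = 1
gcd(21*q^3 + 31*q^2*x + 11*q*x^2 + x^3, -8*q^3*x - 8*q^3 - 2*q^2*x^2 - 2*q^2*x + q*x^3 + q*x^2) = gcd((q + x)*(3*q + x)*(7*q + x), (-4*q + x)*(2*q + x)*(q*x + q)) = 1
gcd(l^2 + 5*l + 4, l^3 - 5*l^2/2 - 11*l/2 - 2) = l + 1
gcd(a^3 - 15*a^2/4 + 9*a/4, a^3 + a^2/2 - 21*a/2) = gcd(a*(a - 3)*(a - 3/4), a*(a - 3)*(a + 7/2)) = a^2 - 3*a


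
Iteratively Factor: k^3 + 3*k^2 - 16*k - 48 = (k - 4)*(k^2 + 7*k + 12) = (k - 4)*(k + 3)*(k + 4)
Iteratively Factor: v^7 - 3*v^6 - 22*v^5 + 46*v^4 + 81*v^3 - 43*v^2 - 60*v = (v + 1)*(v^6 - 4*v^5 - 18*v^4 + 64*v^3 + 17*v^2 - 60*v) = (v - 5)*(v + 1)*(v^5 + v^4 - 13*v^3 - v^2 + 12*v) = (v - 5)*(v + 1)*(v + 4)*(v^4 - 3*v^3 - v^2 + 3*v) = (v - 5)*(v - 3)*(v + 1)*(v + 4)*(v^3 - v) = (v - 5)*(v - 3)*(v - 1)*(v + 1)*(v + 4)*(v^2 + v) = (v - 5)*(v - 3)*(v - 1)*(v + 1)^2*(v + 4)*(v)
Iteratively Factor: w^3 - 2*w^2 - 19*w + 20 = (w - 5)*(w^2 + 3*w - 4) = (w - 5)*(w - 1)*(w + 4)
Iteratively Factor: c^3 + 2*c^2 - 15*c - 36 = (c + 3)*(c^2 - c - 12) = (c - 4)*(c + 3)*(c + 3)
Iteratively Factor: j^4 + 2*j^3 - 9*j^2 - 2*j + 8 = (j + 1)*(j^3 + j^2 - 10*j + 8) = (j + 1)*(j + 4)*(j^2 - 3*j + 2) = (j - 1)*(j + 1)*(j + 4)*(j - 2)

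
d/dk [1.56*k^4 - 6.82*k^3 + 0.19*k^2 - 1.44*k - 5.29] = 6.24*k^3 - 20.46*k^2 + 0.38*k - 1.44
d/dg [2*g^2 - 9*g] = 4*g - 9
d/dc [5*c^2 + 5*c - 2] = 10*c + 5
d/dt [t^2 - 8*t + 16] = 2*t - 8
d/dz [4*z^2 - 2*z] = 8*z - 2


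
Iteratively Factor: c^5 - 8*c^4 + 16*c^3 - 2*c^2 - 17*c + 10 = (c + 1)*(c^4 - 9*c^3 + 25*c^2 - 27*c + 10) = (c - 1)*(c + 1)*(c^3 - 8*c^2 + 17*c - 10) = (c - 1)^2*(c + 1)*(c^2 - 7*c + 10) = (c - 2)*(c - 1)^2*(c + 1)*(c - 5)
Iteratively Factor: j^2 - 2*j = (j - 2)*(j)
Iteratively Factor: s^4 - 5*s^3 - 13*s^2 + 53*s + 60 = (s + 1)*(s^3 - 6*s^2 - 7*s + 60) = (s - 4)*(s + 1)*(s^2 - 2*s - 15) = (s - 5)*(s - 4)*(s + 1)*(s + 3)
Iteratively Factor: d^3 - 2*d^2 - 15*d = (d - 5)*(d^2 + 3*d) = (d - 5)*(d + 3)*(d)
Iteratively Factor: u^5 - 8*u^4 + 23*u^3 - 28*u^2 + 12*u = (u - 1)*(u^4 - 7*u^3 + 16*u^2 - 12*u) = u*(u - 1)*(u^3 - 7*u^2 + 16*u - 12) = u*(u - 2)*(u - 1)*(u^2 - 5*u + 6) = u*(u - 2)^2*(u - 1)*(u - 3)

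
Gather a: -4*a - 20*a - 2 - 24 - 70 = -24*a - 96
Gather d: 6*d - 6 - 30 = 6*d - 36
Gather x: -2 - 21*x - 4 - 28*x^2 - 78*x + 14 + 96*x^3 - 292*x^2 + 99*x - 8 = 96*x^3 - 320*x^2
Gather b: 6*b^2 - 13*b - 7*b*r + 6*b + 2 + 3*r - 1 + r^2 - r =6*b^2 + b*(-7*r - 7) + r^2 + 2*r + 1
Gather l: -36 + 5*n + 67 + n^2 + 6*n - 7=n^2 + 11*n + 24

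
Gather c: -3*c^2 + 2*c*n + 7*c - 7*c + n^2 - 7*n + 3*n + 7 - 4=-3*c^2 + 2*c*n + n^2 - 4*n + 3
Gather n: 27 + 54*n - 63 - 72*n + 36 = -18*n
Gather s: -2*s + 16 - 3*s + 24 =40 - 5*s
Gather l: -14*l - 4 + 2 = -14*l - 2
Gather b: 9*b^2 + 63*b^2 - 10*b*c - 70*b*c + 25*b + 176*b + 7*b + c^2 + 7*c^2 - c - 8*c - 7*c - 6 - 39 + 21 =72*b^2 + b*(208 - 80*c) + 8*c^2 - 16*c - 24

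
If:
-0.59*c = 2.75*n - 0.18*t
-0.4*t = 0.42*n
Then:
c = 4.74414850686037*t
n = -0.952380952380952*t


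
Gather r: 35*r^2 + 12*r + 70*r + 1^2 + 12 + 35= 35*r^2 + 82*r + 48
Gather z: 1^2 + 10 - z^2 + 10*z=-z^2 + 10*z + 11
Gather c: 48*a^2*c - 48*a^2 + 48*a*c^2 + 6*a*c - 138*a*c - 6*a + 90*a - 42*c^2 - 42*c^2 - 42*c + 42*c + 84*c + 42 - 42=-48*a^2 + 84*a + c^2*(48*a - 84) + c*(48*a^2 - 132*a + 84)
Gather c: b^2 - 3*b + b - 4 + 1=b^2 - 2*b - 3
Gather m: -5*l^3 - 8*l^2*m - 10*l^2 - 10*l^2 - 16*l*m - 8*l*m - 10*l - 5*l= -5*l^3 - 20*l^2 - 15*l + m*(-8*l^2 - 24*l)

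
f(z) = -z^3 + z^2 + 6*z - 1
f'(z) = -3*z^2 + 2*z + 6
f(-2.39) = 4.02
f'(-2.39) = -15.92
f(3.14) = -3.26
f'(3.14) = -17.30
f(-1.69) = -3.46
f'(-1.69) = -5.95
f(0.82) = 4.04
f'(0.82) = 5.62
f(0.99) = 4.95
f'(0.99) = 5.04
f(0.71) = 3.41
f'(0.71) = 5.91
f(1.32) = 6.36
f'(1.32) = 3.41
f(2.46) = 4.92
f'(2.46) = -7.23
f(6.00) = -145.00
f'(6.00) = -90.00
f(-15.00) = 3509.00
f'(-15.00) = -699.00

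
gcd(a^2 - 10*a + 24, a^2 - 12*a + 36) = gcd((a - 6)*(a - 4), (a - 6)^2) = a - 6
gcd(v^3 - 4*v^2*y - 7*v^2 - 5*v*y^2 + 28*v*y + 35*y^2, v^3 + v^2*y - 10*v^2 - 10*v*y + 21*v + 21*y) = v^2 + v*y - 7*v - 7*y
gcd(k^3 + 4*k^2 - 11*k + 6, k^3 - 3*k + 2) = k^2 - 2*k + 1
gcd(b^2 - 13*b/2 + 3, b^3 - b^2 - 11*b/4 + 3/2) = b - 1/2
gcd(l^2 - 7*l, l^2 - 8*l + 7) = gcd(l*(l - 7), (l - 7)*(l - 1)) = l - 7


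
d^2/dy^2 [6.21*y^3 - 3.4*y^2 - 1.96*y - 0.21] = 37.26*y - 6.8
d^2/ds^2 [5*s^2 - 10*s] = 10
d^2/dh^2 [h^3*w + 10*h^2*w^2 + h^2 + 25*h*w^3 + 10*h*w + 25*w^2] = 6*h*w + 20*w^2 + 2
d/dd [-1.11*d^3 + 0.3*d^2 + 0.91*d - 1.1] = -3.33*d^2 + 0.6*d + 0.91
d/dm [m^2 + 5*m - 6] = 2*m + 5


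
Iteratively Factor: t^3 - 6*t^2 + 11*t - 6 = (t - 1)*(t^2 - 5*t + 6) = (t - 2)*(t - 1)*(t - 3)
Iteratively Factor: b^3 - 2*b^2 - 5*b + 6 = (b - 1)*(b^2 - b - 6) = (b - 1)*(b + 2)*(b - 3)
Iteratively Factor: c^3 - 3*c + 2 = (c - 1)*(c^2 + c - 2) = (c - 1)*(c + 2)*(c - 1)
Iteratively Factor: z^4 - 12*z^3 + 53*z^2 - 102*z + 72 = (z - 3)*(z^3 - 9*z^2 + 26*z - 24) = (z - 3)^2*(z^2 - 6*z + 8) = (z - 4)*(z - 3)^2*(z - 2)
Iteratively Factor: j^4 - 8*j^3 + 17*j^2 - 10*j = (j - 1)*(j^3 - 7*j^2 + 10*j) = (j - 2)*(j - 1)*(j^2 - 5*j) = (j - 5)*(j - 2)*(j - 1)*(j)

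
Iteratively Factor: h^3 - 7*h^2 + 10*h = (h)*(h^2 - 7*h + 10) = h*(h - 5)*(h - 2)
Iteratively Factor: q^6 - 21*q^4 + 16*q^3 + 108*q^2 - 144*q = (q - 3)*(q^5 + 3*q^4 - 12*q^3 - 20*q^2 + 48*q) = (q - 3)*(q + 3)*(q^4 - 12*q^2 + 16*q) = (q - 3)*(q + 3)*(q + 4)*(q^3 - 4*q^2 + 4*q) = q*(q - 3)*(q + 3)*(q + 4)*(q^2 - 4*q + 4) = q*(q - 3)*(q - 2)*(q + 3)*(q + 4)*(q - 2)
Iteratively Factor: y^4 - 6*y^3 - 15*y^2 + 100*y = (y + 4)*(y^3 - 10*y^2 + 25*y) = (y - 5)*(y + 4)*(y^2 - 5*y) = y*(y - 5)*(y + 4)*(y - 5)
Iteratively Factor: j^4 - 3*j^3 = (j - 3)*(j^3) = j*(j - 3)*(j^2) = j^2*(j - 3)*(j)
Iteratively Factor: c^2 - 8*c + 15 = (c - 5)*(c - 3)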